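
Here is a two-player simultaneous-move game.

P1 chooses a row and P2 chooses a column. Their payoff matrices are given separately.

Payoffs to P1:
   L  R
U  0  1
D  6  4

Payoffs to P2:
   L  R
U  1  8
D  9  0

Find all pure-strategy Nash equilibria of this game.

For each player, find the best response to each opponent profile; mutual best responses are the pure NE.
P1 against L: payoffs 0, 6 → best response D.
P1 against R: payoffs 1, 4 → best response D.
P2 against U: payoffs 1, 8 → best response R.
P2 against D: payoffs 9, 0 → best response L.
Mutual best responses: (D, L).

Pure NE: (D, L)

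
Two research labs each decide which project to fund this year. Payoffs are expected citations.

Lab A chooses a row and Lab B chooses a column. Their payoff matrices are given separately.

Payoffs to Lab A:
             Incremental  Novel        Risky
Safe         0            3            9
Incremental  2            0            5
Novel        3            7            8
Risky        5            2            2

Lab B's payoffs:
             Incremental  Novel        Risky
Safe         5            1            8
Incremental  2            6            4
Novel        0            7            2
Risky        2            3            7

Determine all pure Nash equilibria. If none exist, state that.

Pure-strategy Nash equilibria: (Safe, Risky), (Novel, Novel)

Check each profile: it is a Nash equilibrium iff no player can strictly gain by switching unilaterally.
(Safe, Incremental): Lab A can switch to Incremental (0 → 2). Not NE.
(Safe, Novel): Lab A can switch to Novel (3 → 7). Not NE.
(Safe, Risky): Lab A gets 9, best alternative 8; Lab B gets 8, best alternative 5. No profitable deviation — NE.
(Incremental, Incremental): Lab A can switch to Novel (2 → 3). Not NE.
(Incremental, Novel): Lab A can switch to Safe (0 → 3). Not NE.
(Incremental, Risky): Lab A can switch to Safe (5 → 9). Not NE.
(Novel, Incremental): Lab A can switch to Risky (3 → 5). Not NE.
(Novel, Novel): Lab A gets 7, best alternative 3; Lab B gets 7, best alternative 2. No profitable deviation — NE.
(Novel, Risky): Lab A can switch to Safe (8 → 9). Not NE.
(Risky, Incremental): Lab B can switch to Novel (2 → 3). Not NE.
(The remaining 2 profiles each have a profitable deviation by the same check.)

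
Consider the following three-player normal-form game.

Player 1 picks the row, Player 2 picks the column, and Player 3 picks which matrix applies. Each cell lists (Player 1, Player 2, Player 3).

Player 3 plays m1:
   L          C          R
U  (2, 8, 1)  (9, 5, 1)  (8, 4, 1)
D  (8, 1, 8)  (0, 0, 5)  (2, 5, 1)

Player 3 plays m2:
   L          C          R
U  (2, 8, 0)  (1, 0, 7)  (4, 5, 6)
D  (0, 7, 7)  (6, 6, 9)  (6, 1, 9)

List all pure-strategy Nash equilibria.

Mark each player's best response to every combination of opponents' strategies; a profile where every player is best-responding is a pure Nash equilibrium.
Player 1 against (L, m1): payoffs 2, 8 → best response D.
Player 1 against (L, m2): payoffs 2, 0 → best response U.
Player 1 against (C, m1): payoffs 9, 0 → best response U.
Player 1 against (C, m2): payoffs 1, 6 → best response D.
Player 1 against (R, m1): payoffs 8, 2 → best response U.
Player 1 against (R, m2): payoffs 4, 6 → best response D.
Player 2 against (U, m1): payoffs 8, 5, 4 → best response L.
Player 2 against (U, m2): payoffs 8, 0, 5 → best response L.
Player 2 against (D, m1): payoffs 1, 0, 5 → best response R.
Player 2 against (D, m2): payoffs 7, 6, 1 → best response L.
Player 3 against (U, L): payoffs 1, 0 → best response m1.
Player 3 against (U, C): payoffs 1, 7 → best response m2.
Player 3 against (U, R): payoffs 1, 6 → best response m2.
Player 3 against (D, L): payoffs 8, 7 → best response m1.
Player 3 against (D, C): payoffs 5, 9 → best response m2.
Player 3 against (D, R): payoffs 1, 9 → best response m2.
No profile is a mutual best response for all players.

This game has no pure Nash equilibrium.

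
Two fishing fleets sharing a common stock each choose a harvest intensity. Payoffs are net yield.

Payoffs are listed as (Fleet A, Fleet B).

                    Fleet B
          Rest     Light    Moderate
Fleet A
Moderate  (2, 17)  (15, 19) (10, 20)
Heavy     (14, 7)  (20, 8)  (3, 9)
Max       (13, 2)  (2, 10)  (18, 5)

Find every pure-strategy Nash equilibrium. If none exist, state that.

(Moderate, Rest): Fleet A can switch to Heavy (2 → 14). Not NE.
(Moderate, Light): Fleet A can switch to Heavy (15 → 20). Not NE.
(Moderate, Moderate): Fleet A can switch to Max (10 → 18). Not NE.
(Heavy, Rest): Fleet B can switch to Light (7 → 8). Not NE.
(Heavy, Light): Fleet B can switch to Moderate (8 → 9). Not NE.
(Heavy, Moderate): Fleet A can switch to Moderate (3 → 10). Not NE.
(Max, Rest): Fleet A can switch to Heavy (13 → 14). Not NE.
(Max, Light): Fleet A can switch to Moderate (2 → 15). Not NE.
(Max, Moderate): Fleet B can switch to Light (5 → 10). Not NE.

No pure-strategy Nash equilibrium.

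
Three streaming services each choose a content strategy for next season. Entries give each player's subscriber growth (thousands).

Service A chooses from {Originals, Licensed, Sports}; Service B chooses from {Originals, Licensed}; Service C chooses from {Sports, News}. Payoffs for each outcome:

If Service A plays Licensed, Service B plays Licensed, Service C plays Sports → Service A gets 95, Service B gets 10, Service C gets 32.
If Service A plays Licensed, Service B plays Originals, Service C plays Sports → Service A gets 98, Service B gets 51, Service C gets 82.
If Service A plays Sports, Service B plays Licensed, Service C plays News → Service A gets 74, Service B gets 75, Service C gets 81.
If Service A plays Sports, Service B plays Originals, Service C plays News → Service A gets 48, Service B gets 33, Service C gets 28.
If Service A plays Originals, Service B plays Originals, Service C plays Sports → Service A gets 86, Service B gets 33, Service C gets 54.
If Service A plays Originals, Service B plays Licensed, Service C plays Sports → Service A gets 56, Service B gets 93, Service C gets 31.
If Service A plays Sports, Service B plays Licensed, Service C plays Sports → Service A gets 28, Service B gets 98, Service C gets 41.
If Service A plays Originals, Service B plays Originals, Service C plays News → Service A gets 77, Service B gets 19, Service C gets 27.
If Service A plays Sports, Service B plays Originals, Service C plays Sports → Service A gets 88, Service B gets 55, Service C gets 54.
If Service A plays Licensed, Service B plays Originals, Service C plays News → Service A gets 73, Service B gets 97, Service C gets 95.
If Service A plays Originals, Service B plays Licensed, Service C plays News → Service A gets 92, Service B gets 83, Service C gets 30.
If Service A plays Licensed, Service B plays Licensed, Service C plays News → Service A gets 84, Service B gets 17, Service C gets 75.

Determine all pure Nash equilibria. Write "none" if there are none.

Service A against (Originals, Sports): payoffs 86, 98, 88 → best response Licensed.
Service A against (Originals, News): payoffs 77, 73, 48 → best response Originals.
Service A against (Licensed, Sports): payoffs 56, 95, 28 → best response Licensed.
Service A against (Licensed, News): payoffs 92, 84, 74 → best response Originals.
Service B against (Originals, Sports): payoffs 33, 93 → best response Licensed.
Service B against (Originals, News): payoffs 19, 83 → best response Licensed.
Service B against (Licensed, Sports): payoffs 51, 10 → best response Originals.
Service B against (Licensed, News): payoffs 97, 17 → best response Originals.
Service B against (Sports, Sports): payoffs 55, 98 → best response Licensed.
Service B against (Sports, News): payoffs 33, 75 → best response Licensed.
Service C against (Originals, Originals): payoffs 54, 27 → best response Sports.
Service C against (Originals, Licensed): payoffs 31, 30 → best response Sports.
Service C against (Licensed, Originals): payoffs 82, 95 → best response News.
Service C against (Licensed, Licensed): payoffs 32, 75 → best response News.
Service C against (Sports, Originals): payoffs 54, 28 → best response Sports.
Service C against (Sports, Licensed): payoffs 41, 81 → best response News.
No profile is a mutual best response for all players.

This game has no pure Nash equilibrium.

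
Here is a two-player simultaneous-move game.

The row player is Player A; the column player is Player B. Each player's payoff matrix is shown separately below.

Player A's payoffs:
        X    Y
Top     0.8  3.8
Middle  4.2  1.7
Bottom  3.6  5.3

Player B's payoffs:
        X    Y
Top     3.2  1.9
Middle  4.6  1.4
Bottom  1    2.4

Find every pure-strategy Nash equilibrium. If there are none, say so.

Player A against X: payoffs 0.8, 4.2, 3.6 → best response Middle.
Player A against Y: payoffs 3.8, 1.7, 5.3 → best response Bottom.
Player B against Top: payoffs 3.2, 1.9 → best response X.
Player B against Middle: payoffs 4.6, 1.4 → best response X.
Player B against Bottom: payoffs 1, 2.4 → best response Y.
Mutual best responses: (Middle, X); (Bottom, Y).

Pure-strategy Nash equilibria: (Middle, X) and (Bottom, Y)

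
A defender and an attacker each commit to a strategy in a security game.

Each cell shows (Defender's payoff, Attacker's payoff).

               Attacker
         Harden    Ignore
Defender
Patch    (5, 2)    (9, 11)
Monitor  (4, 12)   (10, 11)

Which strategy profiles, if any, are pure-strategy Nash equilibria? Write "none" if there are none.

Defender against Harden: payoffs 5, 4 → best response Patch.
Defender against Ignore: payoffs 9, 10 → best response Monitor.
Attacker against Patch: payoffs 2, 11 → best response Ignore.
Attacker against Monitor: payoffs 12, 11 → best response Harden.
No profile is a mutual best response for all players.

This game has no pure Nash equilibrium.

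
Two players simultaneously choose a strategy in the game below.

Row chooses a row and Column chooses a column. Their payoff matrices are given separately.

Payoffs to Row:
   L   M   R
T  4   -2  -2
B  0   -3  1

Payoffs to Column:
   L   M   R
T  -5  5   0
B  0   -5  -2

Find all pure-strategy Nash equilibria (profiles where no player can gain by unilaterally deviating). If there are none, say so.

(T, L): Column can switch to M (-5 → 5). Not NE.
(T, M): Row gets -2, best alternative -3; Column gets 5, best alternative 0. No profitable deviation — NE.
(T, R): Row can switch to B (-2 → 1). Not NE.
(B, L): Row can switch to T (0 → 4). Not NE.
(B, M): Row can switch to T (-3 → -2). Not NE.
(B, R): Column can switch to L (-2 → 0). Not NE.

Pure NE: (T, M)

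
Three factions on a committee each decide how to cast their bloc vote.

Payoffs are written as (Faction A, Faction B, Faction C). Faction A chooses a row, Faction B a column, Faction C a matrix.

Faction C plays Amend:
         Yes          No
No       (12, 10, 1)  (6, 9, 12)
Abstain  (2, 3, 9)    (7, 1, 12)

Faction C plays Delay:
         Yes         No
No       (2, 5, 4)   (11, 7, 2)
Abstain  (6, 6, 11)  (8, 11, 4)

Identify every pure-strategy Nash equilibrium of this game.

none

Faction A against (Yes, Amend): payoffs 12, 2 → best response No.
Faction A against (Yes, Delay): payoffs 2, 6 → best response Abstain.
Faction A against (No, Amend): payoffs 6, 7 → best response Abstain.
Faction A against (No, Delay): payoffs 11, 8 → best response No.
Faction B against (No, Amend): payoffs 10, 9 → best response Yes.
Faction B against (No, Delay): payoffs 5, 7 → best response No.
Faction B against (Abstain, Amend): payoffs 3, 1 → best response Yes.
Faction B against (Abstain, Delay): payoffs 6, 11 → best response No.
Faction C against (No, Yes): payoffs 1, 4 → best response Delay.
Faction C against (No, No): payoffs 12, 2 → best response Amend.
Faction C against (Abstain, Yes): payoffs 9, 11 → best response Delay.
Faction C against (Abstain, No): payoffs 12, 4 → best response Amend.
No profile is a mutual best response for all players.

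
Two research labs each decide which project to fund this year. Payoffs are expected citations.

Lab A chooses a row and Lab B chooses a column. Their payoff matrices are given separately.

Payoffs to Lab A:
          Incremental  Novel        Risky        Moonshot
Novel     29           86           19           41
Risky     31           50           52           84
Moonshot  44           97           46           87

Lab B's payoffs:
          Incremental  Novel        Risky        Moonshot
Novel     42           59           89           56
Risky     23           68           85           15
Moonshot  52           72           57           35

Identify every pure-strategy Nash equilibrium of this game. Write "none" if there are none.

Pure-strategy Nash equilibria: (Risky, Risky), (Moonshot, Novel)

Lab A against Incremental: payoffs 29, 31, 44 → best response Moonshot.
Lab A against Novel: payoffs 86, 50, 97 → best response Moonshot.
Lab A against Risky: payoffs 19, 52, 46 → best response Risky.
Lab A against Moonshot: payoffs 41, 84, 87 → best response Moonshot.
Lab B against Novel: payoffs 42, 59, 89, 56 → best response Risky.
Lab B against Risky: payoffs 23, 68, 85, 15 → best response Risky.
Lab B against Moonshot: payoffs 52, 72, 57, 35 → best response Novel.
Mutual best responses: (Risky, Risky); (Moonshot, Novel).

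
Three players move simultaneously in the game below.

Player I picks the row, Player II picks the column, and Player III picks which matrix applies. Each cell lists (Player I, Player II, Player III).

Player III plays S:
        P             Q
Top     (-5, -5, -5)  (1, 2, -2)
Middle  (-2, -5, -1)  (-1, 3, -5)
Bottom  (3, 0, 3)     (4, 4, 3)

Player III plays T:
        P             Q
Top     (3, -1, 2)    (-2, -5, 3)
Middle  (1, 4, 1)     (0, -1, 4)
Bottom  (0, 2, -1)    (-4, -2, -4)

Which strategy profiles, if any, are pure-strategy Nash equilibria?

Pure-strategy Nash equilibria: (Top, P, T) and (Bottom, Q, S)

(Top, P, S): Player I can switch to Middle (-5 → -2). Not NE.
(Top, P, T): Player I gets 3, best alternative 1; Player II gets -1, best alternative -5; Player III gets 2, best alternative -5. No profitable deviation — NE.
(Top, Q, S): Player I can switch to Bottom (1 → 4). Not NE.
(Top, Q, T): Player I can switch to Middle (-2 → 0). Not NE.
(Middle, P, S): Player I can switch to Bottom (-2 → 3). Not NE.
(Middle, P, T): Player I can switch to Top (1 → 3). Not NE.
(Middle, Q, S): Player I can switch to Top (-1 → 1). Not NE.
(Middle, Q, T): Player II can switch to P (-1 → 4). Not NE.
(Bottom, P, S): Player II can switch to Q (0 → 4). Not NE.
(Bottom, P, T): Player I can switch to Top (0 → 3). Not NE.
(Bottom, Q, S): Player I gets 4, best alternative 1; Player II gets 4, best alternative 0; Player III gets 3, best alternative -4. No profitable deviation — NE.
(Bottom, Q, T): Player I can switch to Top (-4 → -2). Not NE.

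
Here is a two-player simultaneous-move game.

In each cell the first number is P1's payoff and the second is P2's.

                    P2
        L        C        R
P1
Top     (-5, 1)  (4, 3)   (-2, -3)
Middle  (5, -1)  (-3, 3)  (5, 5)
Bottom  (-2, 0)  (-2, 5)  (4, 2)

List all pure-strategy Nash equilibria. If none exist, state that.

Pure-strategy Nash equilibria: (Top, C), (Middle, R)

P1 against L: payoffs -5, 5, -2 → best response Middle.
P1 against C: payoffs 4, -3, -2 → best response Top.
P1 against R: payoffs -2, 5, 4 → best response Middle.
P2 against Top: payoffs 1, 3, -3 → best response C.
P2 against Middle: payoffs -1, 3, 5 → best response R.
P2 against Bottom: payoffs 0, 5, 2 → best response C.
Mutual best responses: (Top, C); (Middle, R).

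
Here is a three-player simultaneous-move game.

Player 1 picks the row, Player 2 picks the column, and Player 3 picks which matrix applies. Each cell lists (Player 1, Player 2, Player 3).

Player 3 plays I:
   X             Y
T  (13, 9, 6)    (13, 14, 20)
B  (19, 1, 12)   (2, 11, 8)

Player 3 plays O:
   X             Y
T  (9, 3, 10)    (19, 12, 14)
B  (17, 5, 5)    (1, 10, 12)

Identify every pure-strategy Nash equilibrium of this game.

(T, X, I): Player 1 can switch to B (13 → 19). Not NE.
(T, X, O): Player 1 can switch to B (9 → 17). Not NE.
(T, Y, I): Player 1 gets 13, best alternative 2; Player 2 gets 14, best alternative 9; Player 3 gets 20, best alternative 14. No profitable deviation — NE.
(T, Y, O): Player 3 can switch to I (14 → 20). Not NE.
(B, X, I): Player 2 can switch to Y (1 → 11). Not NE.
(B, X, O): Player 2 can switch to Y (5 → 10). Not NE.
(B, Y, I): Player 1 can switch to T (2 → 13). Not NE.
(B, Y, O): Player 1 can switch to T (1 → 19). Not NE.

(T, Y, I)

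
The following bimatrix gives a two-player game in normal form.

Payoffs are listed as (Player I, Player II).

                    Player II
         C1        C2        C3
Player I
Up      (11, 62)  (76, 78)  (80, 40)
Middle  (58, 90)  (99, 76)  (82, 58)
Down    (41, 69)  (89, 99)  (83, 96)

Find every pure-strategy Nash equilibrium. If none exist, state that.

The unique pure-strategy Nash equilibrium is (Middle, C1).

Player I against C1: payoffs 11, 58, 41 → best response Middle.
Player I against C2: payoffs 76, 99, 89 → best response Middle.
Player I against C3: payoffs 80, 82, 83 → best response Down.
Player II against Up: payoffs 62, 78, 40 → best response C2.
Player II against Middle: payoffs 90, 76, 58 → best response C1.
Player II against Down: payoffs 69, 99, 96 → best response C2.
Mutual best responses: (Middle, C1).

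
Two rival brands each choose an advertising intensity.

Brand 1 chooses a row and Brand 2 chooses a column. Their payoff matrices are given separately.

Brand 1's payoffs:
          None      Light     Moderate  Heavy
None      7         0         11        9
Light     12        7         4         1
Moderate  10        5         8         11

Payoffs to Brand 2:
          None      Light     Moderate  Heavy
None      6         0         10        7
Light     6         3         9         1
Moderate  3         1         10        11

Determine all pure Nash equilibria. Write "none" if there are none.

Pure-strategy Nash equilibria: (None, Moderate), (Moderate, Heavy)

Check each profile: it is a Nash equilibrium iff no player can strictly gain by switching unilaterally.
(None, None): Brand 1 can switch to Light (7 → 12). Not NE.
(None, Light): Brand 1 can switch to Light (0 → 7). Not NE.
(None, Moderate): Brand 1 gets 11, best alternative 8; Brand 2 gets 10, best alternative 7. No profitable deviation — NE.
(None, Heavy): Brand 1 can switch to Moderate (9 → 11). Not NE.
(Light, None): Brand 2 can switch to Moderate (6 → 9). Not NE.
(Light, Light): Brand 2 can switch to None (3 → 6). Not NE.
(Light, Moderate): Brand 1 can switch to None (4 → 11). Not NE.
(Light, Heavy): Brand 1 can switch to None (1 → 9). Not NE.
(Moderate, None): Brand 1 can switch to Light (10 → 12). Not NE.
(Moderate, Light): Brand 1 can switch to Light (5 → 7). Not NE.
(Moderate, Moderate): Brand 1 can switch to None (8 → 11). Not NE.
(Moderate, Heavy): Brand 1 gets 11, best alternative 9; Brand 2 gets 11, best alternative 10. No profitable deviation — NE.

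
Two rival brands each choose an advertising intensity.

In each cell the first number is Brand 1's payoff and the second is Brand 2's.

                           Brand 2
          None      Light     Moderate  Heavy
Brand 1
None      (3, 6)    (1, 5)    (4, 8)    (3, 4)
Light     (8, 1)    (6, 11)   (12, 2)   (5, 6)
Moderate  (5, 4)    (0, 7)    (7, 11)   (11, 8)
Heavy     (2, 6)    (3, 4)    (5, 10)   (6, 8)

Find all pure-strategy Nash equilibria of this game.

For each player, find the best response to each opponent profile; mutual best responses are the pure NE.
Brand 1 against None: payoffs 3, 8, 5, 2 → best response Light.
Brand 1 against Light: payoffs 1, 6, 0, 3 → best response Light.
Brand 1 against Moderate: payoffs 4, 12, 7, 5 → best response Light.
Brand 1 against Heavy: payoffs 3, 5, 11, 6 → best response Moderate.
Brand 2 against None: payoffs 6, 5, 8, 4 → best response Moderate.
Brand 2 against Light: payoffs 1, 11, 2, 6 → best response Light.
Brand 2 against Moderate: payoffs 4, 7, 11, 8 → best response Moderate.
Brand 2 against Heavy: payoffs 6, 4, 10, 8 → best response Moderate.
Mutual best responses: (Light, Light).

(Light, Light)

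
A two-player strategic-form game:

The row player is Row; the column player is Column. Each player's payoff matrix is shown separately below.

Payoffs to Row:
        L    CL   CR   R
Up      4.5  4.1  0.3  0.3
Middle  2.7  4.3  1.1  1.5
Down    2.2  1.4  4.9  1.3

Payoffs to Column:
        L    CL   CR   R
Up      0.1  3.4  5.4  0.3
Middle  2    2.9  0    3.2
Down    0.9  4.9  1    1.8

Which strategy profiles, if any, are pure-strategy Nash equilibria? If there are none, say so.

The unique pure-strategy Nash equilibrium is (Middle, R).

(Up, L): Column can switch to CL (0.1 → 3.4). Not NE.
(Up, CL): Row can switch to Middle (4.1 → 4.3). Not NE.
(Up, CR): Row can switch to Middle (0.3 → 1.1). Not NE.
(Up, R): Row can switch to Middle (0.3 → 1.5). Not NE.
(Middle, L): Row can switch to Up (2.7 → 4.5). Not NE.
(Middle, CL): Column can switch to R (2.9 → 3.2). Not NE.
(Middle, CR): Row can switch to Down (1.1 → 4.9). Not NE.
(Middle, R): Row gets 1.5, best alternative 1.3; Column gets 3.2, best alternative 2.9. No profitable deviation — NE.
(Down, L): Row can switch to Up (2.2 → 4.5). Not NE.
(The remaining 3 profiles each have a profitable deviation by the same check.)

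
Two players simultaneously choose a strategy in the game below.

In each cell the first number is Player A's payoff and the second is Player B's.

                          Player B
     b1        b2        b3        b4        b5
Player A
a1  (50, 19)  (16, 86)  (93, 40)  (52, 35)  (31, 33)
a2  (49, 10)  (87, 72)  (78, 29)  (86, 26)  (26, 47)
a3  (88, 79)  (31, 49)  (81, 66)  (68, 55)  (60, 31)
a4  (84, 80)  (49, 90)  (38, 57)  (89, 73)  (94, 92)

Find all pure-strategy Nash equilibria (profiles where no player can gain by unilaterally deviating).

The pure Nash equilibria are (a2, b2); (a3, b1); (a4, b5).

(a1, b1): Player A can switch to a3 (50 → 88). Not NE.
(a1, b2): Player A can switch to a2 (16 → 87). Not NE.
(a1, b3): Player B can switch to b2 (40 → 86). Not NE.
(a1, b4): Player A can switch to a2 (52 → 86). Not NE.
(a1, b5): Player A can switch to a3 (31 → 60). Not NE.
(a2, b1): Player A can switch to a1 (49 → 50). Not NE.
(a2, b2): Player A gets 87, best alternative 49; Player B gets 72, best alternative 47. No profitable deviation — NE.
(a2, b3): Player A can switch to a1 (78 → 93). Not NE.
(a2, b4): Player A can switch to a4 (86 → 89). Not NE.
(a2, b5): Player A can switch to a1 (26 → 31). Not NE.
(a3, b1): Player A gets 88, best alternative 84; Player B gets 79, best alternative 66. No profitable deviation — NE.
(a3, b2): Player A can switch to a2 (31 → 87). Not NE.
(a3, b3): Player A can switch to a1 (81 → 93). Not NE.
(a3, b4): Player A can switch to a2 (68 → 86). Not NE.
(a4, b5): Player A gets 94, best alternative 60; Player B gets 92, best alternative 90. No profitable deviation — NE.
(The remaining 5 profiles each have a profitable deviation by the same check.)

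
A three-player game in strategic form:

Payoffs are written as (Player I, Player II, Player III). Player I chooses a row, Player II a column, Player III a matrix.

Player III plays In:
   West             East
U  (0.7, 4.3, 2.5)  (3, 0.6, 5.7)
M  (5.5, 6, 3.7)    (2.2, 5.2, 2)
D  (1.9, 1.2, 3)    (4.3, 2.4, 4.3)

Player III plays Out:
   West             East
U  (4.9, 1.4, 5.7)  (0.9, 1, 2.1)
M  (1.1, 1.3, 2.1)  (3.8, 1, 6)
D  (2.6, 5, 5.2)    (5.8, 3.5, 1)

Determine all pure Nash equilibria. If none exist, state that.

Check each profile: it is a Nash equilibrium iff no player can strictly gain by switching unilaterally.
(U, West, In): Player I can switch to M (0.7 → 5.5). Not NE.
(U, West, Out): Player I gets 4.9, best alternative 2.6; Player II gets 1.4, best alternative 1; Player III gets 5.7, best alternative 2.5. No profitable deviation — NE.
(U, East, In): Player I can switch to D (3 → 4.3). Not NE.
(U, East, Out): Player I can switch to M (0.9 → 3.8). Not NE.
(M, West, In): Player I gets 5.5, best alternative 1.9; Player II gets 6, best alternative 5.2; Player III gets 3.7, best alternative 2.1. No profitable deviation — NE.
(M, West, Out): Player I can switch to U (1.1 → 4.9). Not NE.
(M, East, In): Player I can switch to U (2.2 → 3). Not NE.
(M, East, Out): Player I can switch to D (3.8 → 5.8). Not NE.
(D, East, In): Player I gets 4.3, best alternative 3; Player II gets 2.4, best alternative 1.2; Player III gets 4.3, best alternative 1. No profitable deviation — NE.
(The remaining 3 profiles each have a profitable deviation by the same check.)

(U, West, Out) and (M, West, In) and (D, East, In)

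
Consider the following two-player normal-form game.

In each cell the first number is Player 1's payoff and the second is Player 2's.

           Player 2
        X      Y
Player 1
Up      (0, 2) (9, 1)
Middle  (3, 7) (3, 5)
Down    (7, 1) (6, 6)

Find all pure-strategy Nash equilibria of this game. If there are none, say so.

Player 1 against X: payoffs 0, 3, 7 → best response Down.
Player 1 against Y: payoffs 9, 3, 6 → best response Up.
Player 2 against Up: payoffs 2, 1 → best response X.
Player 2 against Middle: payoffs 7, 5 → best response X.
Player 2 against Down: payoffs 1, 6 → best response Y.
No profile is a mutual best response for all players.

There is no pure-strategy Nash equilibrium.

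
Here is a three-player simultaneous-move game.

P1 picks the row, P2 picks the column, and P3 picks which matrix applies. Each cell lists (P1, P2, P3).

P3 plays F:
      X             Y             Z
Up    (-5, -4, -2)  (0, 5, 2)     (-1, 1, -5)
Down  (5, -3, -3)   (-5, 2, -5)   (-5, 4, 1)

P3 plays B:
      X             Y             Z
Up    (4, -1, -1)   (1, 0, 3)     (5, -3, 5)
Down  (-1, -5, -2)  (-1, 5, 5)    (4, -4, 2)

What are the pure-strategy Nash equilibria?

Pure NE: (Up, Y, B)

For each player, find the best response to each opponent profile; mutual best responses are the pure NE.
P1 against (X, F): payoffs -5, 5 → best response Down.
P1 against (X, B): payoffs 4, -1 → best response Up.
P1 against (Y, F): payoffs 0, -5 → best response Up.
P1 against (Y, B): payoffs 1, -1 → best response Up.
P1 against (Z, F): payoffs -1, -5 → best response Up.
P1 against (Z, B): payoffs 5, 4 → best response Up.
P2 against (Up, F): payoffs -4, 5, 1 → best response Y.
P2 against (Up, B): payoffs -1, 0, -3 → best response Y.
P2 against (Down, F): payoffs -3, 2, 4 → best response Z.
P2 against (Down, B): payoffs -5, 5, -4 → best response Y.
P3 against (Up, X): payoffs -2, -1 → best response B.
P3 against (Up, Y): payoffs 2, 3 → best response B.
P3 against (Up, Z): payoffs -5, 5 → best response B.
P3 against (Down, X): payoffs -3, -2 → best response B.
P3 against (Down, Y): payoffs -5, 5 → best response B.
P3 against (Down, Z): payoffs 1, 2 → best response B.
Mutual best responses: (Up, Y, B).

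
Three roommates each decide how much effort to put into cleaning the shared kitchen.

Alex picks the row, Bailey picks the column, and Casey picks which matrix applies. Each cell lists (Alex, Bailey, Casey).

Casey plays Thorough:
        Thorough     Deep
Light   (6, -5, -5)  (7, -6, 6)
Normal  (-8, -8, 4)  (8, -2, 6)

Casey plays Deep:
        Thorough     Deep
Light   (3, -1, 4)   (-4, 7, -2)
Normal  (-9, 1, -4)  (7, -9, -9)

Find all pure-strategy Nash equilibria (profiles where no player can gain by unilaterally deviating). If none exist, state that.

Pure NE: (Normal, Deep, Thorough)

For each strategy profile, look for a profitable unilateral deviation.
(Light, Thorough, Thorough): Casey can switch to Deep (-5 → 4). Not NE.
(Light, Thorough, Deep): Bailey can switch to Deep (-1 → 7). Not NE.
(Light, Deep, Thorough): Alex can switch to Normal (7 → 8). Not NE.
(Light, Deep, Deep): Alex can switch to Normal (-4 → 7). Not NE.
(Normal, Thorough, Thorough): Alex can switch to Light (-8 → 6). Not NE.
(Normal, Thorough, Deep): Alex can switch to Light (-9 → 3). Not NE.
(Normal, Deep, Thorough): Alex gets 8, best alternative 7; Bailey gets -2, best alternative -8; Casey gets 6, best alternative -9. No profitable deviation — NE.
(Normal, Deep, Deep): Bailey can switch to Thorough (-9 → 1). Not NE.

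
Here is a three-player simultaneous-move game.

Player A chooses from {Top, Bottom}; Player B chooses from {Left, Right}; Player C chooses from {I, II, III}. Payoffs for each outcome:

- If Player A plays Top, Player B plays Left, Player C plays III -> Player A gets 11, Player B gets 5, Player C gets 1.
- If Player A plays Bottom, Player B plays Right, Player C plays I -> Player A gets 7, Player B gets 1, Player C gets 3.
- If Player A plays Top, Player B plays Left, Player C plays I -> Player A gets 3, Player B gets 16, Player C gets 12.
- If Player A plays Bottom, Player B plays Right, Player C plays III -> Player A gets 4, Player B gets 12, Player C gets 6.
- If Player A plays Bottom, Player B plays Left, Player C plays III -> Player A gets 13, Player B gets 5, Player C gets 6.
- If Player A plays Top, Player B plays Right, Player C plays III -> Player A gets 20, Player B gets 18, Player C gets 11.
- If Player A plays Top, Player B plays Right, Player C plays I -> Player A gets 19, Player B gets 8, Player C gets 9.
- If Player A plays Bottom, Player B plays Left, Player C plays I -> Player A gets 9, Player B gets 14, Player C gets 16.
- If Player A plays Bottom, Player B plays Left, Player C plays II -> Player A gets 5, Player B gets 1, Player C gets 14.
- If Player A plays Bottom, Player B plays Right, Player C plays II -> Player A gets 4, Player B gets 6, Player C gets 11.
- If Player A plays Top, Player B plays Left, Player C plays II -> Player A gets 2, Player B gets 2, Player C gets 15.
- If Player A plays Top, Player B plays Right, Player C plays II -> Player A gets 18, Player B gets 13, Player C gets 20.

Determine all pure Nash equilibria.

Player A against (Left, I): payoffs 3, 9 → best response Bottom.
Player A against (Left, II): payoffs 2, 5 → best response Bottom.
Player A against (Left, III): payoffs 11, 13 → best response Bottom.
Player A against (Right, I): payoffs 19, 7 → best response Top.
Player A against (Right, II): payoffs 18, 4 → best response Top.
Player A against (Right, III): payoffs 20, 4 → best response Top.
Player B against (Top, I): payoffs 16, 8 → best response Left.
Player B against (Top, II): payoffs 2, 13 → best response Right.
Player B against (Top, III): payoffs 5, 18 → best response Right.
Player B against (Bottom, I): payoffs 14, 1 → best response Left.
Player B against (Bottom, II): payoffs 1, 6 → best response Right.
Player B against (Bottom, III): payoffs 5, 12 → best response Right.
Player C against (Top, Left): payoffs 12, 15, 1 → best response II.
Player C against (Top, Right): payoffs 9, 20, 11 → best response II.
Player C against (Bottom, Left): payoffs 16, 14, 6 → best response I.
Player C against (Bottom, Right): payoffs 3, 11, 6 → best response II.
Mutual best responses: (Top, Right, II); (Bottom, Left, I).

Pure-strategy Nash equilibria: (Top, Right, II), (Bottom, Left, I)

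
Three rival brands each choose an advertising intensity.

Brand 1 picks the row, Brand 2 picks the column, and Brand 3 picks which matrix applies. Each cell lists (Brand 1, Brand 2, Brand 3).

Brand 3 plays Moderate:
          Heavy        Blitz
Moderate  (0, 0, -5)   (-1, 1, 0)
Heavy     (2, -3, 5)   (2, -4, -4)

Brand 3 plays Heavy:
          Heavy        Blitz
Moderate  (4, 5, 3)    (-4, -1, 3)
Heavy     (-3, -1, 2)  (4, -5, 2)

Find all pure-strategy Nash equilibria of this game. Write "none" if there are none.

The pure Nash equilibria are (Moderate, Heavy, Heavy), (Heavy, Heavy, Moderate).

Brand 1 against (Heavy, Moderate): payoffs 0, 2 → best response Heavy.
Brand 1 against (Heavy, Heavy): payoffs 4, -3 → best response Moderate.
Brand 1 against (Blitz, Moderate): payoffs -1, 2 → best response Heavy.
Brand 1 against (Blitz, Heavy): payoffs -4, 4 → best response Heavy.
Brand 2 against (Moderate, Moderate): payoffs 0, 1 → best response Blitz.
Brand 2 against (Moderate, Heavy): payoffs 5, -1 → best response Heavy.
Brand 2 against (Heavy, Moderate): payoffs -3, -4 → best response Heavy.
Brand 2 against (Heavy, Heavy): payoffs -1, -5 → best response Heavy.
Brand 3 against (Moderate, Heavy): payoffs -5, 3 → best response Heavy.
Brand 3 against (Moderate, Blitz): payoffs 0, 3 → best response Heavy.
Brand 3 against (Heavy, Heavy): payoffs 5, 2 → best response Moderate.
Brand 3 against (Heavy, Blitz): payoffs -4, 2 → best response Heavy.
Mutual best responses: (Moderate, Heavy, Heavy); (Heavy, Heavy, Moderate).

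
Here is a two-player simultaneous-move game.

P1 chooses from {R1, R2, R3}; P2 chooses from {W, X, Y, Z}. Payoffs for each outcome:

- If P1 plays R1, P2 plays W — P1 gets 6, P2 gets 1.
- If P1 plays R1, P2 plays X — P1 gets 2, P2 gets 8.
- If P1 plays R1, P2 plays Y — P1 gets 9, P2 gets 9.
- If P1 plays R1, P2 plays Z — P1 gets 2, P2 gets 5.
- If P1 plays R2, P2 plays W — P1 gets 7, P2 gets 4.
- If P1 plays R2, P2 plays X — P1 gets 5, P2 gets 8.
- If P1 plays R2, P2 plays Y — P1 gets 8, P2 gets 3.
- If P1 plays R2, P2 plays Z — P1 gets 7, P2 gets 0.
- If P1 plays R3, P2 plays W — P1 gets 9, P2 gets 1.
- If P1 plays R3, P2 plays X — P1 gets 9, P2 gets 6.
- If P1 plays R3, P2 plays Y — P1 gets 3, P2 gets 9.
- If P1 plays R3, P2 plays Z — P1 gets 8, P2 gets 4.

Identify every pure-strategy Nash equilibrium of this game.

Pure NE: (R1, Y)

(R1, W): P1 can switch to R2 (6 → 7). Not NE.
(R1, X): P1 can switch to R2 (2 → 5). Not NE.
(R1, Y): P1 gets 9, best alternative 8; P2 gets 9, best alternative 8. No profitable deviation — NE.
(R1, Z): P1 can switch to R2 (2 → 7). Not NE.
(R2, W): P1 can switch to R3 (7 → 9). Not NE.
(R2, X): P1 can switch to R3 (5 → 9). Not NE.
(R2, Y): P1 can switch to R1 (8 → 9). Not NE.
(R2, Z): P1 can switch to R3 (7 → 8). Not NE.
(R3, W): P2 can switch to X (1 → 6). Not NE.
(R3, X): P2 can switch to Y (6 → 9). Not NE.
(R3, Y): P1 can switch to R1 (3 → 9). Not NE.
(The remaining 1 profile has a profitable deviation by the same check.)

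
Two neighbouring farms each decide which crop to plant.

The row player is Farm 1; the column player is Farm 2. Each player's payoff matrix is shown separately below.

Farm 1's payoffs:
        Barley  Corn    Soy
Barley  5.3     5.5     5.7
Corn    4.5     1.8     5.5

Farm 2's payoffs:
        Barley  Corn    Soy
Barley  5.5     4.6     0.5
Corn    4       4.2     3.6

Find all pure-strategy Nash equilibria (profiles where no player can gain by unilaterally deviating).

(Barley, Barley)

(Barley, Barley): Farm 1 gets 5.3, best alternative 4.5; Farm 2 gets 5.5, best alternative 4.6. No profitable deviation — NE.
(Barley, Corn): Farm 2 can switch to Barley (4.6 → 5.5). Not NE.
(Barley, Soy): Farm 2 can switch to Barley (0.5 → 5.5). Not NE.
(Corn, Barley): Farm 1 can switch to Barley (4.5 → 5.3). Not NE.
(Corn, Corn): Farm 1 can switch to Barley (1.8 → 5.5). Not NE.
(Corn, Soy): Farm 1 can switch to Barley (5.5 → 5.7). Not NE.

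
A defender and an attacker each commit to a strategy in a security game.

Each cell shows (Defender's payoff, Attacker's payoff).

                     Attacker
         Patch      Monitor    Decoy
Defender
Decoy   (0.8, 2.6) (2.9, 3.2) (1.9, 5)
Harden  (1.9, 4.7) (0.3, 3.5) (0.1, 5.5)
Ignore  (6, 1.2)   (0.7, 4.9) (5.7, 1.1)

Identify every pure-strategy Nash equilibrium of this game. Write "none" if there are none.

No pure-strategy Nash equilibrium.

(Decoy, Patch): Defender can switch to Harden (0.8 → 1.9). Not NE.
(Decoy, Monitor): Attacker can switch to Decoy (3.2 → 5). Not NE.
(Decoy, Decoy): Defender can switch to Ignore (1.9 → 5.7). Not NE.
(Harden, Patch): Defender can switch to Ignore (1.9 → 6). Not NE.
(Harden, Monitor): Defender can switch to Decoy (0.3 → 2.9). Not NE.
(Harden, Decoy): Defender can switch to Decoy (0.1 → 1.9). Not NE.
(Ignore, Patch): Attacker can switch to Monitor (1.2 → 4.9). Not NE.
(Ignore, Monitor): Defender can switch to Decoy (0.7 → 2.9). Not NE.
(The remaining 1 profile has a profitable deviation by the same check.)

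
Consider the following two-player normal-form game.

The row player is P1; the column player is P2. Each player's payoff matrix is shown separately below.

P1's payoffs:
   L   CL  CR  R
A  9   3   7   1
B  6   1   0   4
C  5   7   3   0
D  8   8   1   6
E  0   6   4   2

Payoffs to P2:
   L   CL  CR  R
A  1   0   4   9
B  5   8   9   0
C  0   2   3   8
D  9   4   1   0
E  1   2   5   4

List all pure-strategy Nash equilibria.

For each strategy profile, look for a profitable unilateral deviation.
(A, L): P2 can switch to CR (1 → 4). Not NE.
(A, CL): P1 can switch to C (3 → 7). Not NE.
(A, CR): P2 can switch to R (4 → 9). Not NE.
(A, R): P1 can switch to B (1 → 4). Not NE.
(B, L): P1 can switch to A (6 → 9). Not NE.
(B, CL): P1 can switch to A (1 → 3). Not NE.
(B, CR): P1 can switch to A (0 → 7). Not NE.
(B, R): P1 can switch to D (4 → 6). Not NE.
(C, L): P1 can switch to A (5 → 9). Not NE.
(C, CL): P1 can switch to D (7 → 8). Not NE.
(The remaining 10 profiles each have a profitable deviation by the same check.)

No pure-strategy Nash equilibrium.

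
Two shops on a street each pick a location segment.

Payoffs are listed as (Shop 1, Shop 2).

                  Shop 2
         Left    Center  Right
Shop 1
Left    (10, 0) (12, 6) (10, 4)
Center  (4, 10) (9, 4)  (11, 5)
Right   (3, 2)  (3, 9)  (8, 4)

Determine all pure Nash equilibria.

(Left, Center)

(Left, Left): Shop 2 can switch to Center (0 → 6). Not NE.
(Left, Center): Shop 1 gets 12, best alternative 9; Shop 2 gets 6, best alternative 4. No profitable deviation — NE.
(Left, Right): Shop 1 can switch to Center (10 → 11). Not NE.
(Center, Left): Shop 1 can switch to Left (4 → 10). Not NE.
(Center, Center): Shop 1 can switch to Left (9 → 12). Not NE.
(Center, Right): Shop 2 can switch to Left (5 → 10). Not NE.
(Right, Left): Shop 1 can switch to Left (3 → 10). Not NE.
(Right, Center): Shop 1 can switch to Left (3 → 12). Not NE.
(Right, Right): Shop 1 can switch to Left (8 → 10). Not NE.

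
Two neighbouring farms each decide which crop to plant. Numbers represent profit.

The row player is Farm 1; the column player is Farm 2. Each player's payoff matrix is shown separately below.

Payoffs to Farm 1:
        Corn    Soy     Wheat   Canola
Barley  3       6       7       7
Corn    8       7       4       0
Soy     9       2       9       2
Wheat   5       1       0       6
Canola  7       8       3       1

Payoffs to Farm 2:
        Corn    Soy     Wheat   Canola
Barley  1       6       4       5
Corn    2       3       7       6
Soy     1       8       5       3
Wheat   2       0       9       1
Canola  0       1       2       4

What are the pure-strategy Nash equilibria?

Farm 1 against Corn: payoffs 3, 8, 9, 5, 7 → best response Soy.
Farm 1 against Soy: payoffs 6, 7, 2, 1, 8 → best response Canola.
Farm 1 against Wheat: payoffs 7, 4, 9, 0, 3 → best response Soy.
Farm 1 against Canola: payoffs 7, 0, 2, 6, 1 → best response Barley.
Farm 2 against Barley: payoffs 1, 6, 4, 5 → best response Soy.
Farm 2 against Corn: payoffs 2, 3, 7, 6 → best response Wheat.
Farm 2 against Soy: payoffs 1, 8, 5, 3 → best response Soy.
Farm 2 against Wheat: payoffs 2, 0, 9, 1 → best response Wheat.
Farm 2 against Canola: payoffs 0, 1, 2, 4 → best response Canola.
No profile is a mutual best response for all players.

none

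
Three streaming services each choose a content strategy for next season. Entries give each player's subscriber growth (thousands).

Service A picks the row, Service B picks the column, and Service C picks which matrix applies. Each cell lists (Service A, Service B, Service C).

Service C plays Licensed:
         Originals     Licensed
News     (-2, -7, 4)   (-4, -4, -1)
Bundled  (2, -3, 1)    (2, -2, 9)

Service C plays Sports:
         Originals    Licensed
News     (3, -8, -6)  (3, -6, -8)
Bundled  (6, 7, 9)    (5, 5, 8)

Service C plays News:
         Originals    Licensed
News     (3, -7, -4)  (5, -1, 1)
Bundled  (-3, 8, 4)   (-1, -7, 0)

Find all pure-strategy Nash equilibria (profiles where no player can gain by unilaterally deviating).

(News, Licensed, News) and (Bundled, Originals, Sports) and (Bundled, Licensed, Licensed)

(News, Originals, Licensed): Service A can switch to Bundled (-2 → 2). Not NE.
(News, Originals, Sports): Service A can switch to Bundled (3 → 6). Not NE.
(News, Originals, News): Service B can switch to Licensed (-7 → -1). Not NE.
(News, Licensed, Licensed): Service A can switch to Bundled (-4 → 2). Not NE.
(News, Licensed, Sports): Service A can switch to Bundled (3 → 5). Not NE.
(News, Licensed, News): Service A gets 5, best alternative -1; Service B gets -1, best alternative -7; Service C gets 1, best alternative -1. No profitable deviation — NE.
(Bundled, Originals, Licensed): Service B can switch to Licensed (-3 → -2). Not NE.
(Bundled, Originals, Sports): Service A gets 6, best alternative 3; Service B gets 7, best alternative 5; Service C gets 9, best alternative 4. No profitable deviation — NE.
(Bundled, Licensed, Licensed): Service A gets 2, best alternative -4; Service B gets -2, best alternative -3; Service C gets 9, best alternative 8. No profitable deviation — NE.
(The remaining 3 profiles each have a profitable deviation by the same check.)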